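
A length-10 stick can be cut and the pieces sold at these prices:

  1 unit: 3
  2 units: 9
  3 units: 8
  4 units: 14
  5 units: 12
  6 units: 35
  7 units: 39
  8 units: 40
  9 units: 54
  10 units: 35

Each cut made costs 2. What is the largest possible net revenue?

Let net[k] be the best obtainable value from length k. For each k, try every first piece i and keep the best of price[i] + net[k−i] minus the 2 cut fee when i<k.
net[1] = 3
net[2] = max(3+3-2, 9+0) = 9
net[3] = max(3+9-2, 9+3-2, 8+0) = 10
net[4] = max(3+10-2, 9+9-2, 8+3-2, 14+0) = 16
net[5] = max(3+16-2, 9+10-2, 8+9-2, 14+3-2, 12+0) = 17
net[6] = max(3+17-2, 9+16-2, 8+10-2, 14+9-2, 12+3-2, 35+0) = 35
net[7] = max(3+35-2, 9+17-2, 8+16-2, …, 35+3-2, 39+0) = 39
net[8] = max(3+39-2, 9+35-2, 8+17-2, …, 39+3-2, 40+0) = 42
net[9] = max(3+42-2, 9+39-2, 8+35-2, …, 40+3-2, 54+0) = 54
net[10] = max(3+54-2, 9+42-2, 8+39-2, …, 54+3-2, 35+0) = 55
One optimal plan: pieces 9 + 1 (1 cut) → 57 − 2 = 55.

55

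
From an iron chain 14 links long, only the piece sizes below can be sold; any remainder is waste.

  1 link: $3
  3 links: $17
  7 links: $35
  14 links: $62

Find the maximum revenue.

74

Build r[k] bottom-up: r[k] = max over allowed piece i of (p[i] + r[k−i]).
r[1] = 3
r[2] = 6  (first piece 1, then r[1]=3)
r[3] = max(3+6, 17+0) = 17
r[4] = max(3+17, 17+3) = 20
r[5] = max(3+20, 17+6) = 23
r[6] = max(3+23, 17+17) = 34
r[7] = max(3+34, 17+20, 35+0) = 37
r[8] = max(3+37, 17+23, 35+3) = 40
r[9] = max(3+40, 17+34, 35+6) = 51
r[10] = max(3+51, 17+37, 35+17) = 54
r[11] = max(3+54, 17+40, 35+20) = 57
r[12] = max(3+57, 17+51, 35+23) = 68
r[13] = max(3+68, 17+54, 35+34) = 71
r[14] = max(3+71, 17+57, 35+37, 62+0) = 74
One optimal cutting: 3 + 3 + 3 + 3 + 1 + 1 → $74.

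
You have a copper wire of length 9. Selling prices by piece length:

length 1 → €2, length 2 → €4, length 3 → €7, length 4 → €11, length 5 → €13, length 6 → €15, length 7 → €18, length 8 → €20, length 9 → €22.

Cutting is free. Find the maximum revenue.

Consider every possible first cut. r[k] is the best of p[i]+r[k−i] over all sellable i≤k.
r[1] = 2
r[2] = 4  (first piece 1, then r[1]=2)
r[3] = 7
r[4] = 11
r[5] = 13  (first piece 1, then r[4]=11)
r[6] = 15  (first piece 1, then r[5]=13)
r[7] = 18  (first piece 3, then r[4]=11)
r[8] = 22  (first piece 4, then r[4]=11)
r[9] = 24  (first piece 1, then r[8]=22)
One optimal cutting: 4 + 4 + 1 → €11 + €11 + €2 = €24.

24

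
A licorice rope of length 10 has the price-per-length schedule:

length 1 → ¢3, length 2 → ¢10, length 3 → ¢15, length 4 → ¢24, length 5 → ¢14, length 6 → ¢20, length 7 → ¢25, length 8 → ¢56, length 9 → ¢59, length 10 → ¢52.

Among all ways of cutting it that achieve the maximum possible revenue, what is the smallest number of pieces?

2

Consider every possible first cut. r[k] is the best of p[i]+r[k−i] over all sellable i≤k.
r[1] = 3
r[2] = 10
r[3] = 15
r[4] = 24
r[5] = 27  (first piece 1, then r[4]=24)
r[6] = 34  (first piece 2, then r[4]=24)
r[7] = 39  (first piece 3, then r[4]=24)
r[8] = 56
r[9] = 59  (first piece 1, then r[8]=56)
r[10] = 66  (first piece 2, then r[8]=56)
Maximum revenue is ¢66.
Now minimize piece count subject to staying optimal: for each k, pieces[k] = 1 + min over i with p[i]+r[k−i]=r[k] of pieces[k−i].
pieces[7] = 2
pieces[8] = 1
pieces[9] = 1
pieces[10] = 2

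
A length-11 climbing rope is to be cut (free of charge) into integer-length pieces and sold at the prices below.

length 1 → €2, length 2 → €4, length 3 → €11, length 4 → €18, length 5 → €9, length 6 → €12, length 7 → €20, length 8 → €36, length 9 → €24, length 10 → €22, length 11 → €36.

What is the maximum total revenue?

47

Build best[k] bottom-up: best[k] = max over allowed piece i of (p[i] + best[k−i]).
best[1] = 2
best[2] = max(2+2, 4+0) = 4
best[3] = max(2+4, 4+2, 11+0) = 11
best[4] = max(2+11, 4+4, 11+2, 18+0) = 18
best[5] = max(2+18, 4+11, 11+4, 18+2, 9+0) = 20
best[6] = max(2+20, 4+18, 11+11, 18+4, 9+2, 12+0) = 22
best[7] = max(2+22, 4+20, 11+18, …, 12+2, 20+0) = 29
best[8] = max(2+29, 4+22, 11+20, …, 20+2, 36+0) = 36
best[9] = max(2+36, 4+29, 11+22, …, 36+2, 24+0) = 38
best[10] = max(2+38, 4+36, 11+29, …, 24+2, 22+0) = 40
best[11] = max(2+40, 4+38, 11+36, …, 22+2, 36+0) = 47
One optimal cutting: 4 + 4 + 3 → €18 + €18 + €11 = €47.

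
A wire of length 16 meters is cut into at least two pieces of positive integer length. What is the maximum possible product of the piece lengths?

324

Define m[k] = max over 1≤i<k of i · max(k−i, m[k−i]); the inner max lets the remainder stay uncut if that's better.
m[2] = 1·max(1,0) = 1·1 = 1
m[3] = 1·max(2,1) = 1·2 = 2
m[4] = 2·max(2,1) = 2·2 = 4
m[5] = 2·max(3,2) = 2·3 = 6
m[6] = 3·max(3,2) = 3·3 = 9
m[7] = 2·max(5,6) = 2·6 = 12
m[8] = 2·max(6,9) = 2·9 = 18
m[9] = 3·max(6,9) = 3·9 = 27
m[10] = 2·max(8,18) = 2·18 = 36
m[11] = 2·max(9,27) = 2·27 = 54
m[12] = 3·max(9,27) = 3·27 = 81
m[13] = 2·max(11,54) = 2·54 = 108
m[14] = 2·max(12,81) = 2·81 = 162
m[15] = 3·max(12,81) = 3·81 = 243
m[16] = 2·max(14,162) = 2·162 = 324
One optimal split: 3 + 3 + 3 + 3 + 2 + 2; product 3·3·3·3·2·2 = 324.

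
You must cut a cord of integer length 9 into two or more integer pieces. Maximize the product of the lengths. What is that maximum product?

27

Let f[k] be the best product for length k (with at least one cut). For each first piece i, the rest contributes max(k−i, f[k−i]).
Small cases: f[2]=1, f[3]=2.
f[4] = 2×max(2,1) = 2×2 = 4
f[5] = 2×max(3,2) = 2×3 = 6
f[6] = 3×max(3,2) = 3×3 = 9
f[7] = 2×max(5,6) = 2×6 = 12
f[8] = 2×max(6,9) = 2×9 = 18
f[9] = 3×max(6,9) = 3×9 = 27
One optimal split: 3 + 3 + 3; product 3×3×3 = 27.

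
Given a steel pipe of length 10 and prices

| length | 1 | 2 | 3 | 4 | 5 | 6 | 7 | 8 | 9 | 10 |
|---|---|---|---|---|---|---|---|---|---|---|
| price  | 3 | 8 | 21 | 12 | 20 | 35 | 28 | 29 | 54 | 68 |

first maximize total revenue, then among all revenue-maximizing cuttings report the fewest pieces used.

Build r[k] bottom-up: r[k] = max over allowed piece i of (p[i] + r[k−i]).
r[1] = 3
r[2] = max(3+3, 8+0) = 8
r[3] = max(3+8, 8+3, 21+0) = 21
r[4] = max(3+21, 8+8, 21+3, 12+0) = 24
r[5] = max(3+24, 8+21, 21+8, 12+3, 20+0) = 29
r[6] = max(3+29, 8+24, 21+21, 12+8, 20+3, 35+0) = 42
r[7] = max(3+42, 8+29, 21+24, …, 35+3, 28+0) = 45
r[8] = max(3+45, 8+42, 21+29, …, 28+3, 29+0) = 50
r[9] = max(3+50, 8+45, 21+42, …, 29+3, 54+0) = 63
r[10] = max(3+63, 8+50, 21+45, …, 54+3, 68+0) = 68
Maximum revenue is $68.
Now minimize piece count subject to staying optimal: for each k, pieces[k] = 1 + min over i with p[i]+r[k−i]=r[k] of pieces[k−i].
pieces[7] = 3
pieces[8] = 3
pieces[9] = 3
pieces[10] = 1

1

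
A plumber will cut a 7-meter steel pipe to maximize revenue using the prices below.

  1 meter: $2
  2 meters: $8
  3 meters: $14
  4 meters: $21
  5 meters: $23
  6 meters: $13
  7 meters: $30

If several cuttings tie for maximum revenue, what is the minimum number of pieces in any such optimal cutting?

2

Consider every possible first cut. r[k] is the best of p[i]+r[k−i] over all sellable i≤k.
r[1] = 2
r[2] = max(2+2, 8+0) = 8
r[3] = max(2+8, 8+2, 14+0) = 14
r[4] = max(2+14, 8+8, 14+2, 21+0) = 21
r[5] = max(2+21, 8+14, 14+8, 21+2, 23+0) = 23
r[6] = max(2+23, 8+21, 14+14, 21+8, 23+2, 13+0) = 29
r[7] = max(2+29, 8+23, 14+21, …, 13+2, 30+0) = 35
Maximum revenue is $35.
Now minimize piece count subject to staying optimal: for each k, pieces[k] = 1 + min over i with p[i]+r[k−i]=r[k] of pieces[k−i].
pieces[4] = 1
pieces[5] = 1
pieces[6] = 2
pieces[7] = 2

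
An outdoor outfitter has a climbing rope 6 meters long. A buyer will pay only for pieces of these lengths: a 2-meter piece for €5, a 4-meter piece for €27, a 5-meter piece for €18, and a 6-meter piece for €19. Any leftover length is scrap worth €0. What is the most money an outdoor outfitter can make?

32

Build f[k] bottom-up: f[k] = max over allowed piece i of (p[i] + f[k−i]).
f[1] = 0
f[2] = 5
f[3] = 5
f[4] = 27
f[5] = 27
f[6] = 32  (first piece 2, then f[4]=27)
One optimal cutting: 4 + 2 → €32.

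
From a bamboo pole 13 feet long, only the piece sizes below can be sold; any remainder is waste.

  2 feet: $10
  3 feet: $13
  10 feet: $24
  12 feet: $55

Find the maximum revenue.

63

Build best[k] bottom-up: best[k] = max over allowed piece i of (p[i] + best[k−i]).
best[1] = 0
best[2] = 10
best[3] = max(10+0, 13+0) = 13
best[4] = max(10+10, 13+0) = 20
best[5] = max(10+13, 13+10) = 23
best[6] = max(10+20, 13+13) = 30
best[7] = max(10+23, 13+20) = 33
best[8] = max(10+30, 13+23) = 40
best[9] = max(10+33, 13+30) = 43
best[10] = max(10+40, 13+33, 24+0) = 50
best[11] = max(10+43, 13+40, 24+0) = 53
best[12] = max(10+50, 13+43, 24+10, 55+0) = 60
best[13] = max(10+53, 13+50, 24+13, 55+0) = 63
One optimal cutting: 3 + 2 + 2 + 2 + 2 + 2 → $63.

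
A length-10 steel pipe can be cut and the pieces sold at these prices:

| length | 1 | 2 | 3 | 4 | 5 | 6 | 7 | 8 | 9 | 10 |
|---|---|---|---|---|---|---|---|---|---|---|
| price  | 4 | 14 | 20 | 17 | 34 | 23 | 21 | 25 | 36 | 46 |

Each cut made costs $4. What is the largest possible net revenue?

Let v[k] be the best obtainable value from length k. For each k, try every first piece i and keep the best of price[i] + v[k−i] minus the 4 cut fee when i<k.
v[1] = 4
v[2] = max(4+4-4, 14+0) = 14
v[3] = max(4+14-4, 14+4-4, 20+0) = 20
v[4] = max(4+20-4, 14+14-4, 20+4-4, 17+0) = 24
v[5] = max(4+24-4, 14+20-4, 20+14-4, 17+4-4, 34+0) = 34
v[6] = max(4+34-4, 14+24-4, 20+20-4, 17+14-4, 34+4-4, 23+0) = 36
v[7] = max(4+36-4, 14+34-4, 20+24-4, …, 23+4-4, 21+0) = 44
v[8] = max(4+44-4, 14+36-4, 20+34-4, …, 21+4-4, 25+0) = 50
v[9] = max(4+50-4, 14+44-4, 20+36-4, …, 25+4-4, 36+0) = 54
v[10] = max(4+54-4, 14+50-4, 20+44-4, …, 36+4-4, 46+0) = 64
One optimal plan: pieces 5 + 5 (1 cut) → $68 − $4 = $64.

64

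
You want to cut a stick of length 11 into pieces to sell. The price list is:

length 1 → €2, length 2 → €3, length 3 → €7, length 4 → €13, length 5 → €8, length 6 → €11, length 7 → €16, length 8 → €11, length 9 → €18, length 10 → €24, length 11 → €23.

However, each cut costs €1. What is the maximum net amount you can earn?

Let v[k] be the best obtainable value from length k. For each k, try every first piece i and keep the best of price[i] + v[k−i] minus the 1 cut fee when i<k.
v[1] = 2
v[2] = max(2+2-1, 3+0) = 3
v[3] = max(2+3-1, 3+2-1, 7+0) = 7
v[4] = max(2+7-1, 3+3-1, 7+2-1, 13+0) = 13
v[5] = max(2+13-1, 3+7-1, 7+3-1, 13+2-1, 8+0) = 14
v[6] = max(2+14-1, 3+13-1, 7+7-1, 13+3-1, 8+2-1, 11+0) = 15
v[7] = max(2+15-1, 3+14-1, 7+13-1, …, 11+2-1, 16+0) = 19
v[8] = max(2+19-1, 3+15-1, 7+14-1, …, 16+2-1, 11+0) = 25
v[9] = max(2+25-1, 3+19-1, 7+15-1, …, 11+2-1, 18+0) = 26
v[10] = max(2+26-1, 3+25-1, 7+19-1, …, 18+2-1, 24+0) = 27
v[11] = max(2+27-1, 3+26-1, 7+25-1, …, 24+2-1, 23+0) = 31
One optimal plan: pieces 4 + 4 + 3 (2 cuts) → €33 − €2 = €31.

31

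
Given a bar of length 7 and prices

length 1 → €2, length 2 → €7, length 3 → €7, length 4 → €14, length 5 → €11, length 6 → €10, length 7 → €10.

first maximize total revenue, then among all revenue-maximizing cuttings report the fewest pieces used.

3

Build r[k] bottom-up: r[k] = max over allowed piece i of (p[i] + r[k−i]).
r[1] = 2
r[2] = max(2+2, 7+0) = 7
r[3] = max(2+7, 7+2, 7+0) = 9
r[4] = max(2+9, 7+7, 7+2, 14+0) = 14
r[5] = max(2+14, 7+9, 7+7, 14+2, 11+0) = 16
r[6] = max(2+16, 7+14, 7+9, 14+7, 11+2, 10+0) = 21
r[7] = max(2+21, 7+16, 7+14, …, 10+2, 10+0) = 23
Maximum revenue is €23.
Now minimize piece count subject to staying optimal: for each k, pieces[k] = 1 + min over i with p[i]+r[k−i]=r[k] of pieces[k−i].
pieces[4] = 1
pieces[5] = 2
pieces[6] = 2
pieces[7] = 3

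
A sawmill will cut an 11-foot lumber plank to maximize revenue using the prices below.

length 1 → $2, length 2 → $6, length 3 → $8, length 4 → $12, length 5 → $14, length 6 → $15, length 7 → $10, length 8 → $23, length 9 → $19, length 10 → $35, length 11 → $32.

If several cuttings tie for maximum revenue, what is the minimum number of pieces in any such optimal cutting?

2

Build r[k] bottom-up: r[k] = max over allowed piece i of (p[i] + r[k−i]).
r[1] = 2
r[2] = max(2+2, 6+0) = 6
r[3] = max(2+6, 6+2, 8+0) = 8
r[4] = max(2+8, 6+6, 8+2, 12+0) = 12
r[5] = max(2+12, 6+8, 8+6, 12+2, 14+0) = 14
r[6] = max(2+14, 6+12, 8+8, 12+6, 14+2, 15+0) = 18
r[7] = max(2+18, 6+14, 8+12, …, 15+2, 10+0) = 20
r[8] = max(2+20, 6+18, 8+14, …, 10+2, 23+0) = 24
r[9] = max(2+24, 6+20, 8+18, …, 23+2, 19+0) = 26
r[10] = max(2+26, 6+24, 8+20, …, 19+2, 35+0) = 35
r[11] = max(2+35, 6+26, 8+24, …, 35+2, 32+0) = 37
Maximum revenue is $37.
Now minimize piece count subject to staying optimal: for each k, pieces[k] = 1 + min over i with p[i]+r[k−i]=r[k] of pieces[k−i].
pieces[8] = 2
pieces[9] = 2
pieces[10] = 1
pieces[11] = 2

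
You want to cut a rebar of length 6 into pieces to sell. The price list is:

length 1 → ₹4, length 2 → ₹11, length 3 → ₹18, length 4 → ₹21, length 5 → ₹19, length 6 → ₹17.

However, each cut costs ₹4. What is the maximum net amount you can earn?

32

Build v[k] bottom-up: v[k] = max over allowed piece i of (p[i] + v[k−i]) − 4 per cut.
v[1] = 4
v[2] = max(4+4-4, 11+0) = 11
v[3] = max(4+11-4, 11+4-4, 18+0) = 18
v[4] = max(4+18-4, 11+11-4, 18+4-4, 21+0) = 21
v[5] = max(4+21-4, 11+18-4, 18+11-4, 21+4-4, 19+0) = 25
v[6] = max(4+25-4, 11+21-4, 18+18-4, 21+11-4, 19+4-4, 17+0) = 32
One optimal plan: pieces 3 + 3 (1 cut) → ₹36 − ₹4 = ₹32.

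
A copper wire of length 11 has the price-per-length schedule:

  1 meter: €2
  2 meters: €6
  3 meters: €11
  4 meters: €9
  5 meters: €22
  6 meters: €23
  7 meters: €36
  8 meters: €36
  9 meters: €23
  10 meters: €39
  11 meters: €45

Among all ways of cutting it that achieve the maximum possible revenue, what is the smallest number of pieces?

Let r[k] be the best obtainable value from length k. For each k, try every first piece i and keep the best of price[i] + r[k−i].
r[1] = 2
r[2] = max(2+2, 6+0) = 6
r[3] = max(2+6, 6+2, 11+0) = 11
r[4] = max(2+11, 6+6, 11+2, 9+0) = 13
r[5] = max(2+13, 6+11, 11+6, 9+2, 22+0) = 22
r[6] = max(2+22, 6+13, 11+11, 9+6, 22+2, 23+0) = 24
r[7] = max(2+24, 6+22, 11+13, …, 23+2, 36+0) = 36
r[8] = max(2+36, 6+24, 11+22, …, 36+2, 36+0) = 38
r[9] = max(2+38, 6+36, 11+24, …, 36+2, 23+0) = 42
r[10] = max(2+42, 6+38, 11+36, …, 23+2, 39+0) = 47
r[11] = max(2+47, 6+42, 11+38, …, 39+2, 45+0) = 49
Maximum revenue is €49.
Now minimize piece count subject to staying optimal: for each k, pieces[k] = 1 + min over i with p[i]+r[k−i]=r[k] of pieces[k−i].
pieces[8] = 2
pieces[9] = 2
pieces[10] = 2
pieces[11] = 3

3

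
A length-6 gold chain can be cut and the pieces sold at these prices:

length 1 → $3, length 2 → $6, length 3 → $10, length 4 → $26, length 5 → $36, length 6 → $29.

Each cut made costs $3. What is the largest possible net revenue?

36

Consider every possible first cut. net[k] is the best of p[i]+net[k−i] over all sellable i≤k, charging 3 whenever i<k.
net[1] = 3
net[2] = max(3+3-3, 6+0) = 6
net[3] = max(3+6-3, 6+3-3, 10+0) = 10
net[4] = max(3+10-3, 6+6-3, 10+3-3, 26+0) = 26
net[5] = max(3+26-3, 6+10-3, 10+6-3, 26+3-3, 36+0) = 36
net[6] = max(3+36-3, 6+26-3, 10+10-3, 26+6-3, 36+3-3, 29+0) = 36
One optimal plan: pieces 5 + 1 (1 cut) → $39 − $3 = $36.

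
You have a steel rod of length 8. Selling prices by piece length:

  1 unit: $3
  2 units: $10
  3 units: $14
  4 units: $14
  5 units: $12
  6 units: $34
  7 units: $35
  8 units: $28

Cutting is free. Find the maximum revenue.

44

Let r[k] be the best obtainable value from length k. For each k, try every first piece i and keep the best of price[i] + r[k−i].
r[1] = 3
r[2] = 10
r[3] = 14
r[4] = 20  (first piece 2, then r[2]=10)
r[5] = 24  (first piece 2, then r[3]=14)
r[6] = 34
r[7] = 37  (first piece 1, then r[6]=34)
r[8] = 44  (first piece 2, then r[6]=34)
One optimal cutting: 6 + 2 → $34 + $10 = $44.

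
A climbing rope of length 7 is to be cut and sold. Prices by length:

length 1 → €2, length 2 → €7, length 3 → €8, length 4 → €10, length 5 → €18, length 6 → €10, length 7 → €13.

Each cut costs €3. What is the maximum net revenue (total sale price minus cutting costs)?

22

Let net[k] be the best obtainable value from length k. For each k, try every first piece i and keep the best of price[i] + net[k−i] minus the 3 cut fee when i<k.
net[1] = 2
net[2] = 7
net[3] = 8
net[4] = 11  (first piece 2, then net[2]=7)
net[5] = 18
net[6] = 17  (first piece 1, then net[5]=18)
net[7] = 22  (first piece 2, then net[5]=18)
One optimal plan: pieces 5 + 2 (1 cut) → €25 − €3 = €22.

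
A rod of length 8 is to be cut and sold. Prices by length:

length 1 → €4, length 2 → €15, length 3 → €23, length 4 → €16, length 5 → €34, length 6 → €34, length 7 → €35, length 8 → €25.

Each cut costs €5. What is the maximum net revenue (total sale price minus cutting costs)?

52

Build v[k] bottom-up: v[k] = max over allowed piece i of (p[i] + v[k−i]) − 5 per cut.
v[1] = 4
v[2] = 15
v[3] = 23
v[4] = 25  (first piece 2, then v[2]=15)
v[5] = 34
v[6] = 41  (first piece 3, then v[3]=23)
v[7] = 44  (first piece 2, then v[5]=34)
v[8] = 52  (first piece 3, then v[5]=34)
One optimal plan: pieces 5 + 3 (1 cut) → €57 − €5 = €52.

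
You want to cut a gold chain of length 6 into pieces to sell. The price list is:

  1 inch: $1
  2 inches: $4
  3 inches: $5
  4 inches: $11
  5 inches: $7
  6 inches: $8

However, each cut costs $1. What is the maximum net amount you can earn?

Let r[k] be the best obtainable value from length k. For each k, try every first piece i and keep the best of price[i] + r[k−i] minus the 1 cut fee when i<k.
r[1] = 1
r[2] = max(1+1-1, 4+0) = 4
r[3] = max(1+4-1, 4+1-1, 5+0) = 5
r[4] = max(1+5-1, 4+4-1, 5+1-1, 11+0) = 11
r[5] = max(1+11-1, 4+5-1, 5+4-1, 11+1-1, 7+0) = 11
r[6] = max(1+11-1, 4+11-1, 5+5-1, 11+4-1, 7+1-1, 8+0) = 14
One optimal plan: pieces 4 + 2 (1 cut) → $15 − $1 = $14.

14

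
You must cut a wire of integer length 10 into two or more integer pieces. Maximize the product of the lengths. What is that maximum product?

36

Fill g[k] for k=2..10: at each k try every first piece i and multiply by the better of (k−i) uncut or g[k−i].
g[2] = 1*max(1,0) = 1*1 = 1
g[3] = 1*max(2,1) = 1*2 = 2
g[4] = 2*max(2,1) = 2*2 = 4
g[5] = 2*max(3,2) = 2*3 = 6
g[6] = 3*max(3,2) = 3*3 = 9
g[7] = 2*max(5,6) = 2*6 = 12
g[8] = 2*max(6,9) = 2*9 = 18
g[9] = 3*max(6,9) = 3*9 = 27
g[10] = 2*max(8,18) = 2*18 = 36
One optimal split: 3 + 3 + 2 + 2; product 3*3*2*2 = 36.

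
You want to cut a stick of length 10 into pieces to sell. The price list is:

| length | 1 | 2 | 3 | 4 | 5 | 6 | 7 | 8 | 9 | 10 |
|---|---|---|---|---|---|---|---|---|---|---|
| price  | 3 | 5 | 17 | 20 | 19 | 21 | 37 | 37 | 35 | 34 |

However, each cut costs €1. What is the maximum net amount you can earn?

Build v[k] bottom-up: v[k] = max over allowed piece i of (p[i] + v[k−i]) − 1 per cut.
v[1] = 3
v[2] = 5  (first piece 1, then v[1]=3)
v[3] = 17
v[4] = 20
v[5] = 22  (first piece 1, then v[4]=20)
v[6] = 33  (first piece 3, then v[3]=17)
v[7] = 37
v[8] = 39  (first piece 1, then v[7]=37)
v[9] = 49  (first piece 3, then v[6]=33)
v[10] = 53  (first piece 3, then v[7]=37)
One optimal plan: pieces 7 + 3 (1 cut) → €54 − €1 = €53.

53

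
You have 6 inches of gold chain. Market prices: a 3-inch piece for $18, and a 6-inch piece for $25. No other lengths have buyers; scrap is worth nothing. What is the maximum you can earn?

36

Build r[k] bottom-up: r[k] = max over allowed piece i of (p[i] + r[k−i]).
r[1] = 0
r[2] = 0
r[3] = 18
r[4] = 18
r[5] = 18
r[6] = 36  (first piece 3, then r[3]=18)
One optimal cutting: 3 + 3 → $36.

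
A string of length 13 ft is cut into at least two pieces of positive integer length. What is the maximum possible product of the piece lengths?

Fill P[k] for k=2..13: at each k try every first piece i and multiply by the better of (k−i) uncut or P[k−i].
Small cases: P[2]=1, P[3]=2, P[4]=4, P[5]=6.
P[6] = 3×max(3,2) = 3×3 = 9
P[7] = 2×max(5,6) = 2×6 = 12
P[8] = 2×max(6,9) = 2×9 = 18
P[9] = 3×max(6,9) = 3×9 = 27
P[10] = 2×max(8,18) = 2×18 = 36
P[11] = 2×max(9,27) = 2×27 = 54
P[12] = 3×max(9,27) = 3×27 = 81
P[13] = 2×max(11,54) = 2×54 = 108
One optimal split: 3 + 3 + 3 + 2 + 2; product 3×3×3×2×2 = 108.

108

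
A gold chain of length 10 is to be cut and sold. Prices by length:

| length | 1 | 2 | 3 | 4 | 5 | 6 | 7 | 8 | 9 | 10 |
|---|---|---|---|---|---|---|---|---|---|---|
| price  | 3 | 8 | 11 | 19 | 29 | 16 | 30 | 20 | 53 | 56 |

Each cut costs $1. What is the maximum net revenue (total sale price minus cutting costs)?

57

Build r[k] bottom-up: r[k] = max over allowed piece i of (p[i] + r[k−i]) − 1 per cut.
r[1] = 3
r[2] = 8
r[3] = 11
r[4] = 19
r[5] = 29
r[6] = 31  (first piece 1, then r[5]=29)
r[7] = 36  (first piece 2, then r[5]=29)
r[8] = 39  (first piece 3, then r[5]=29)
r[9] = 53
r[10] = 57  (first piece 5, then r[5]=29)
One optimal plan: pieces 5 + 5 (1 cut) → $58 − $1 = $57.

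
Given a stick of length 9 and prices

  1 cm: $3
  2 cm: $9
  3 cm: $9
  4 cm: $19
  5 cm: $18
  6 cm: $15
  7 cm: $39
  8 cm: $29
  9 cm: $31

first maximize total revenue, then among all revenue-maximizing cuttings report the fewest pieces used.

Consider every possible first cut. r[k] is the best of p[i]+r[k−i] over all sellable i≤k.
r[1] = 3
r[2] = max(3+3, 9+0) = 9
r[3] = max(3+9, 9+3, 9+0) = 12
r[4] = max(3+12, 9+9, 9+3, 19+0) = 19
r[5] = max(3+19, 9+12, 9+9, 19+3, 18+0) = 22
r[6] = max(3+22, 9+19, 9+12, 19+9, 18+3, 15+0) = 28
r[7] = max(3+28, 9+22, 9+19, …, 15+3, 39+0) = 39
r[8] = max(3+39, 9+28, 9+22, …, 39+3, 29+0) = 42
r[9] = max(3+42, 9+39, 9+28, …, 29+3, 31+0) = 48
Maximum revenue is $48.
Now minimize piece count subject to staying optimal: for each k, pieces[k] = 1 + min over i with p[i]+r[k−i]=r[k] of pieces[k−i].
pieces[6] = 2
pieces[7] = 1
pieces[8] = 2
pieces[9] = 2

2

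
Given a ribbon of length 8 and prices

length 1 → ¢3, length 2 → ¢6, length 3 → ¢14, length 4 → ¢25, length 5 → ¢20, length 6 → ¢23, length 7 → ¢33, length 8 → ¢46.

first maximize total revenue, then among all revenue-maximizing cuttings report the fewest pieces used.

2

Consider every possible first cut. r[k] is the best of p[i]+r[k−i] over all sellable i≤k.
r[1] = 3
r[2] = max(3+3, 6+0) = 6
r[3] = max(3+6, 6+3, 14+0) = 14
r[4] = max(3+14, 6+6, 14+3, 25+0) = 25
r[5] = max(3+25, 6+14, 14+6, 25+3, 20+0) = 28
r[6] = max(3+28, 6+25, 14+14, 25+6, 20+3, 23+0) = 31
r[7] = max(3+31, 6+28, 14+25, …, 23+3, 33+0) = 39
r[8] = max(3+39, 6+31, 14+28, …, 33+3, 46+0) = 50
Maximum revenue is ¢50.
Now minimize piece count subject to staying optimal: for each k, pieces[k] = 1 + min over i with p[i]+r[k−i]=r[k] of pieces[k−i].
pieces[5] = 2
pieces[6] = 2
pieces[7] = 2
pieces[8] = 2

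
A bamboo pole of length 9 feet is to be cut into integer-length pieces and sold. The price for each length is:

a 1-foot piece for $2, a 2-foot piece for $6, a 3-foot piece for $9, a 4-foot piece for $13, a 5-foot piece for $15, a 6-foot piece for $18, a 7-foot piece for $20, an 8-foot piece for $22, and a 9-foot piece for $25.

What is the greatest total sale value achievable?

Build best[k] bottom-up: best[k] = max over allowed piece i of (p[i] + best[k−i]).
best[1] = 2
best[2] = 6
best[3] = 9
best[4] = 13
best[5] = 15  (first piece 1, then best[4]=13)
best[6] = 19  (first piece 2, then best[4]=13)
best[7] = 22  (first piece 3, then best[4]=13)
best[8] = 26  (first piece 4, then best[4]=13)
best[9] = 28  (first piece 1, then best[8]=26)
One optimal cutting: 4 + 4 + 1 → $13 + $13 + $2 = $28.

28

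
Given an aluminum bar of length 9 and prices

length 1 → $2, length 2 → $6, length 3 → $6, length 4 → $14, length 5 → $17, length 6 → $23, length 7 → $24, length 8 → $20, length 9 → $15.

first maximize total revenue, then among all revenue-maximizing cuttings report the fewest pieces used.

Consider every possible first cut. r[k] is the best of p[i]+r[k−i] over all sellable i≤k.
r[1] = 2
r[2] = max(2+2, 6+0) = 6
r[3] = max(2+6, 6+2, 6+0) = 8
r[4] = max(2+8, 6+6, 6+2, 14+0) = 14
r[5] = max(2+14, 6+8, 6+6, 14+2, 17+0) = 17
r[6] = max(2+17, 6+14, 6+8, 14+6, 17+2, 23+0) = 23
r[7] = max(2+23, 6+17, 6+14, …, 23+2, 24+0) = 25
r[8] = max(2+25, 6+23, 6+17, …, 24+2, 20+0) = 29
r[9] = max(2+29, 6+25, 6+23, …, 20+2, 15+0) = 31
Maximum revenue is $31.
Now minimize piece count subject to staying optimal: for each k, pieces[k] = 1 + min over i with p[i]+r[k−i]=r[k] of pieces[k−i].
pieces[6] = 1
pieces[7] = 2
pieces[8] = 2
pieces[9] = 2

2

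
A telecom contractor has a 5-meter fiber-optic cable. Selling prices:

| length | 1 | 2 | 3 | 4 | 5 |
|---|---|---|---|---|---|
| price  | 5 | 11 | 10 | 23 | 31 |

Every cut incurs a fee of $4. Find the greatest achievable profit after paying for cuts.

31

Let r[k] be the best obtainable value from length k. For each k, try every first piece i and keep the best of price[i] + r[k−i] minus the 4 cut fee when i<k.
r[1] = 5
r[2] = max(5+5-4, 11+0) = 11
r[3] = max(5+11-4, 11+5-4, 10+0) = 12
r[4] = max(5+12-4, 11+11-4, 10+5-4, 23+0) = 23
r[5] = max(5+23-4, 11+12-4, 10+11-4, 23+5-4, 31+0) = 31
Best is to make no cuts and sell whole for $31.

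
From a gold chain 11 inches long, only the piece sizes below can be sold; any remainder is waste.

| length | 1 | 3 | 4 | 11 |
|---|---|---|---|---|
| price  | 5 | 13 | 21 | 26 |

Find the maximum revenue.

Build f[k] bottom-up: f[k] = max over allowed piece i of (p[i] + f[k−i]).
f[1] = 5
f[2] = 10  (first piece 1, then f[1]=5)
f[3] = max(5+10, 13+0) = 15
f[4] = max(5+15, 13+5, 21+0) = 21
f[5] = max(5+21, 13+10, 21+5) = 26
f[6] = max(5+26, 13+15, 21+10) = 31
f[7] = max(5+31, 13+21, 21+15) = 36
f[8] = max(5+36, 13+26, 21+21) = 42
f[9] = max(5+42, 13+31, 21+26) = 47
f[10] = max(5+47, 13+36, 21+31) = 52
f[11] = max(5+52, 13+42, 21+36, 26+0) = 57
One optimal cutting: 4 + 4 + 1 + 1 + 1 → $57.

57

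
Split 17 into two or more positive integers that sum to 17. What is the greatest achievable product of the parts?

Fill f[k] for k=2..17: at each k try every first piece i and multiply by the better of (k−i) uncut or f[k−i].
f[2] = 1·max(1,0) = 1·1 = 1
f[3] = 1·max(2,1) = 1·2 = 2
f[4] = 2·max(2,1) = 2·2 = 4
f[5] = 2·max(3,2) = 2·3 = 6
f[6] = 3·max(3,2) = 3·3 = 9
f[7] = 2·max(5,6) = 2·6 = 12
f[8] = 2·max(6,9) = 2·9 = 18
f[9] = 3·max(6,9) = 3·9 = 27
f[10] = 2·max(8,18) = 2·18 = 36
f[11] = 2·max(9,27) = 2·27 = 54
f[12] = 3·max(9,27) = 3·27 = 81
f[13] = 2·max(11,54) = 2·54 = 108
f[14] = 2·max(12,81) = 2·81 = 162
f[15] = 3·max(12,81) = 3·81 = 243
f[16] = 2·max(14,162) = 2·162 = 324
f[17] = 2·max(15,243) = 2·243 = 486
One optimal split: 3 + 3 + 3 + 3 + 3 + 2; product 3·3·3·3·3·2 = 486.

486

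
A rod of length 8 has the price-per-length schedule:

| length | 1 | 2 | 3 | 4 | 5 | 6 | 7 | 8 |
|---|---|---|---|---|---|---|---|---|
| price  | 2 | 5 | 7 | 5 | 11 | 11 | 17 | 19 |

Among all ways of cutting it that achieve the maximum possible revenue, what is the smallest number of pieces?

Consider every possible first cut. r[k] is the best of p[i]+r[k−i] over all sellable i≤k.
r[1] = 2
r[2] = 5
r[3] = 7  (first piece 1, then r[2]=5)
r[4] = 10  (first piece 2, then r[2]=5)
r[5] = 12  (first piece 1, then r[4]=10)
r[6] = 15  (first piece 2, then r[4]=10)
r[7] = 17  (first piece 1, then r[6]=15)
r[8] = 20  (first piece 2, then r[6]=15)
Maximum revenue is 20.
Now minimize piece count subject to staying optimal: for each k, pieces[k] = 1 + min over i with p[i]+r[k−i]=r[k] of pieces[k−i].
pieces[5] = 2
pieces[6] = 3
pieces[7] = 1
pieces[8] = 4

4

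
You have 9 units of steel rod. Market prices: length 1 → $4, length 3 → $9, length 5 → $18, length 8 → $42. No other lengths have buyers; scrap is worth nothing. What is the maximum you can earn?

Let best[k] be the best obtainable value from length k. For each k, try every first piece i and keep the best of price[i] + best[k−i].
best[1] = 4
best[2] = 8  (first piece 1, then best[1]=4)
best[3] = max(4+8, 9+0) = 12
best[4] = max(4+12, 9+4) = 16
best[5] = max(4+16, 9+8, 18+0) = 20
best[6] = max(4+20, 9+12, 18+4) = 24
best[7] = max(4+24, 9+16, 18+8) = 28
best[8] = max(4+28, 9+20, 18+12, 42+0) = 42
best[9] = max(4+42, 9+24, 18+16, 42+4) = 46
One optimal cutting: 8 + 1 → $46.

46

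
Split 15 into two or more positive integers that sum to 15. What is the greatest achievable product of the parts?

243

Define P[k] = max over 1≤i<k of i · max(k−i, P[k−i]); the inner max lets the remainder stay uncut if that's better.
P[2] = 1·max(1,0) = 1·1 = 1
P[3] = 1·max(2,1) = 1·2 = 2
P[4] = 2·max(2,1) = 2·2 = 4
P[5] = 2·max(3,2) = 2·3 = 6
P[6] = 3·max(3,2) = 3·3 = 9
P[7] = 2·max(5,6) = 2·6 = 12
P[8] = 2·max(6,9) = 2·9 = 18
P[9] = 3·max(6,9) = 3·9 = 27
P[10] = 2·max(8,18) = 2·18 = 36
P[11] = 2·max(9,27) = 2·27 = 54
P[12] = 3·max(9,27) = 3·27 = 81
P[13] = 2·max(11,54) = 2·54 = 108
P[14] = 2·max(12,81) = 2·81 = 162
P[15] = 3·max(12,81) = 3·81 = 243
One optimal split: 3 + 3 + 3 + 3 + 3; product 3·3·3·3·3 = 243.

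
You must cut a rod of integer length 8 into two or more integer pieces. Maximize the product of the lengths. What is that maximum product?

18

Let m[k] be the best product for length k (with at least one cut). For each first piece i, the rest contributes max(k−i, m[k−i]).
m[2] = 1×max(1,0) = 1×1 = 1
m[3] = max(1×2, 2×1) = 2
m[4] = max(1×3, 2×2, 3×1) = 4
m[5] = max(1×4, 2×3, 3×2, 4×1) = 6
m[6] = max(1×6, 2×4, 3×3, 4×2, 5×1) = 9
m[7] = max(1×9, 2×6, 3×4, 4×3, 5×2, 6×1) = 12
m[8] = max(1×12, 2×9, 3×6, …, 6×2, 7×1) = 18
One optimal split: 3 + 3 + 2; product 3×3×2 = 18.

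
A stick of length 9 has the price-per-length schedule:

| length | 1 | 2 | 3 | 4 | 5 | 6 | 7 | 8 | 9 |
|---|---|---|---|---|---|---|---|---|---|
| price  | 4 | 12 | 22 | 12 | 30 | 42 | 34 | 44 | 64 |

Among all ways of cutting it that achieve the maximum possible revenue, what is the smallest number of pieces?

Let r[k] be the best obtainable value from length k. For each k, try every first piece i and keep the best of price[i] + r[k−i].
r[1] = 4
r[2] = max(4+4, 12+0) = 12
r[3] = max(4+12, 12+4, 22+0) = 22
r[4] = max(4+22, 12+12, 22+4, 12+0) = 26
r[5] = max(4+26, 12+22, 22+12, 12+4, 30+0) = 34
r[6] = max(4+34, 12+26, 22+22, 12+12, 30+4, 42+0) = 44
r[7] = max(4+44, 12+34, 22+26, …, 42+4, 34+0) = 48
r[8] = max(4+48, 12+44, 22+34, …, 34+4, 44+0) = 56
r[9] = max(4+56, 12+48, 22+44, …, 44+4, 64+0) = 66
Maximum revenue is $66.
Now minimize piece count subject to staying optimal: for each k, pieces[k] = 1 + min over i with p[i]+r[k−i]=r[k] of pieces[k−i].
pieces[6] = 2
pieces[7] = 3
pieces[8] = 3
pieces[9] = 3

3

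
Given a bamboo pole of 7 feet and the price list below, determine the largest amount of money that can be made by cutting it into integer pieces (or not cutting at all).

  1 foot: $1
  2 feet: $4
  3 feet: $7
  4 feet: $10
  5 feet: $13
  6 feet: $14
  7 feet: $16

Build R[k] bottom-up: R[k] = max over allowed piece i of (p[i] + R[k−i]).
R[1] = 1
R[2] = 4
R[3] = 7
R[4] = 10
R[5] = 13
R[6] = 14  (first piece 1, then R[5]=13)
R[7] = 17  (first piece 2, then R[5]=13)
One optimal cutting: 5 + 2 → $13 + $4 = $17.

17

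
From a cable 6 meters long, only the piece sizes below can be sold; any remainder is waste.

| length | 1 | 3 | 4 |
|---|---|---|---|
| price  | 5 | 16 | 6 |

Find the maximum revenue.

32

Consider every possible first cut. best[k] is the best of p[i]+best[k−i] over all sellable i≤k.
best[1] = 5
best[2] = 10  (first piece 1, then best[1]=5)
best[3] = max(5+10, 16+0) = 16
best[4] = max(5+16, 16+5, 6+0) = 21
best[5] = max(5+21, 16+10, 6+5) = 26
best[6] = max(5+26, 16+16, 6+10) = 32
One optimal cutting: 3 + 3 → €32.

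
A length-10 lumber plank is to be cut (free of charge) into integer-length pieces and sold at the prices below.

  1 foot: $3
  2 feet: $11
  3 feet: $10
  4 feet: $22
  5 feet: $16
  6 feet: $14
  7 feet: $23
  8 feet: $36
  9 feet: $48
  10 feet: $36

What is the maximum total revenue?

55

Build best[k] bottom-up: best[k] = max over allowed piece i of (p[i] + best[k−i]).
best[1] = 3
best[2] = 11
best[3] = 14  (first piece 1, then best[2]=11)
best[4] = 22  (first piece 2, then best[2]=11)
best[5] = 25  (first piece 1, then best[4]=22)
best[6] = 33  (first piece 2, then best[4]=22)
best[7] = 36  (first piece 1, then best[6]=33)
best[8] = 44  (first piece 2, then best[6]=33)
best[9] = 48
best[10] = 55  (first piece 2, then best[8]=44)
One optimal cutting: 2 + 2 + 2 + 2 + 2 → $11 + $11 + $11 + $11 + $11 = $55.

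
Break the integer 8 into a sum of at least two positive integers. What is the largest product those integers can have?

18

Let m[k] be the best product for length k (with at least one cut). For each first piece i, the rest contributes max(k−i, m[k−i]).
m[2] = 1·max(1,0) = 1·1 = 1
m[3] = 1·max(2,1) = 1·2 = 2
m[4] = 2·max(2,1) = 2·2 = 4
m[5] = 2·max(3,2) = 2·3 = 6
m[6] = 3·max(3,2) = 3·3 = 9
m[7] = 2·max(5,6) = 2·6 = 12
m[8] = 2·max(6,9) = 2·9 = 18
One optimal split: 3 + 3 + 2; product 3·3·2 = 18.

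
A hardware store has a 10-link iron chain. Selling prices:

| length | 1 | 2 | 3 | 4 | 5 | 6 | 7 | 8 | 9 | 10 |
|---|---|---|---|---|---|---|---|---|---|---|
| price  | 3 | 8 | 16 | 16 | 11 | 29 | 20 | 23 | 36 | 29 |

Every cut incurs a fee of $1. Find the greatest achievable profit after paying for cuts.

Consider every possible first cut. r[k] is the best of p[i]+r[k−i] over all sellable i≤k, charging 1 whenever i<k.
r[1] = 3
r[2] = 8
r[3] = 16
r[4] = 18  (first piece 1, then r[3]=16)
r[5] = 23  (first piece 2, then r[3]=16)
r[6] = 31  (first piece 3, then r[3]=16)
r[7] = 33  (first piece 1, then r[6]=31)
r[8] = 38  (first piece 2, then r[6]=31)
r[9] = 46  (first piece 3, then r[6]=31)
r[10] = 48  (first piece 1, then r[9]=46)
One optimal plan: pieces 3 + 3 + 3 + 1 (3 cuts) → $51 − $3 = $48.

48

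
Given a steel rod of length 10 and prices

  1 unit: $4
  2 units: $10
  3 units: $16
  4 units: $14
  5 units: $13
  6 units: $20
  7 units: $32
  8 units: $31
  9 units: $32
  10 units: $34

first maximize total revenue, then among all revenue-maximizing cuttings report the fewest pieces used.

Consider every possible first cut. r[k] is the best of p[i]+r[k−i] over all sellable i≤k.
r[1] = 4
r[2] = max(4+4, 10+0) = 10
r[3] = max(4+10, 10+4, 16+0) = 16
r[4] = max(4+16, 10+10, 16+4, 14+0) = 20
r[5] = max(4+20, 10+16, 16+10, 14+4, 13+0) = 26
r[6] = max(4+26, 10+20, 16+16, 14+10, 13+4, 20+0) = 32
r[7] = max(4+32, 10+26, 16+20, …, 20+4, 32+0) = 36
r[8] = max(4+36, 10+32, 16+26, …, 32+4, 31+0) = 42
r[9] = max(4+42, 10+36, 16+32, …, 31+4, 32+0) = 48
r[10] = max(4+48, 10+42, 16+36, …, 32+4, 34+0) = 52
Maximum revenue is $52.
Now minimize piece count subject to staying optimal: for each k, pieces[k] = 1 + min over i with p[i]+r[k−i]=r[k] of pieces[k−i].
pieces[7] = 3
pieces[8] = 3
pieces[9] = 3
pieces[10] = 4

4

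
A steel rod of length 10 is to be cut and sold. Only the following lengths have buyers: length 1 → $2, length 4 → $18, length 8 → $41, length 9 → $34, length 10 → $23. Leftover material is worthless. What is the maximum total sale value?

Build best[k] bottom-up: best[k] = max over allowed piece i of (p[i] + best[k−i]).
best[1] = 2
best[2] = 4  (first piece 1, then best[1]=2)
best[3] = 6  (first piece 1, then best[2]=4)
best[4] = 18
best[5] = 20  (first piece 1, then best[4]=18)
best[6] = 22  (first piece 1, then best[5]=20)
best[7] = 24  (first piece 1, then best[6]=22)
best[8] = 41
best[9] = 43  (first piece 1, then best[8]=41)
best[10] = 45  (first piece 1, then best[9]=43)
One optimal cutting: 8 + 1 + 1 → $45.

45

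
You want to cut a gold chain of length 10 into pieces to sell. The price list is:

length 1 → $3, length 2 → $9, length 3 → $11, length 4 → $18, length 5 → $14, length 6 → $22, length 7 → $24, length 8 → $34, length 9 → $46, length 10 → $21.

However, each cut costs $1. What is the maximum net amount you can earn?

48

Build r[k] bottom-up: r[k] = max over allowed piece i of (p[i] + r[k−i]) − 1 per cut.
r[1] = 3
r[2] = 9
r[3] = 11  (first piece 1, then r[2]=9)
r[4] = 18
r[5] = 20  (first piece 1, then r[4]=18)
r[6] = 26  (first piece 2, then r[4]=18)
r[7] = 28  (first piece 1, then r[6]=26)
r[8] = 35  (first piece 4, then r[4]=18)
r[9] = 46
r[10] = 48  (first piece 1, then r[9]=46)
One optimal plan: pieces 9 + 1 (1 cut) → $49 − $1 = $48.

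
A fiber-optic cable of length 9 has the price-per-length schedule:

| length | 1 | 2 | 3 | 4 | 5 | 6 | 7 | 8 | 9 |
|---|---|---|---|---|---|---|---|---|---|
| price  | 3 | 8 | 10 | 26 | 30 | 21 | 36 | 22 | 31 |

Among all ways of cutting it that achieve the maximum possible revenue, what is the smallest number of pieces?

Let r[k] be the best obtainable value from length k. For each k, try every first piece i and keep the best of price[i] + r[k−i].
r[1] = 3
r[2] = 8
r[3] = 11  (first piece 1, then r[2]=8)
r[4] = 26
r[5] = 30
r[6] = 34  (first piece 2, then r[4]=26)
r[7] = 38  (first piece 2, then r[5]=30)
r[8] = 52  (first piece 4, then r[4]=26)
r[9] = 56  (first piece 4, then r[5]=30)
Maximum revenue is $56.
Now minimize piece count subject to staying optimal: for each k, pieces[k] = 1 + min over i with p[i]+r[k−i]=r[k] of pieces[k−i].
pieces[6] = 2
pieces[7] = 2
pieces[8] = 2
pieces[9] = 2

2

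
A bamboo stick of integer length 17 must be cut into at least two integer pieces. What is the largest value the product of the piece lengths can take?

486

Let f[k] be the best product for length k (with at least one cut). For each first piece i, the rest contributes max(k−i, f[k−i]).
f[2] = 1×max(1,0) = 1×1 = 1
f[3] = max(1×2, 2×1) = 2
f[4] = max(1×3, 2×2, 3×1) = 4
f[5] = max(1×4, 2×3, 3×2, 4×1) = 6
f[6] = max(1×6, 2×4, 3×3, 4×2, 5×1) = 9
f[7] = max(1×9, 2×6, 3×4, 4×3, 5×2, 6×1) = 12
f[8] = max(1×12, 2×9, 3×6, …, 6×2, 7×1) = 18
f[9] = max(1×18, 2×12, 3×9, …, 7×2, 8×1) = 27
f[10] = max(1×27, 2×18, 3×12, …, 8×2, 9×1) = 36
f[11] = max(1×36, 2×27, 3×18, …, 9×2, 10×1) = 54
f[12] = max(1×54, 2×36, 3×27, …, 10×2, 11×1) = 81
f[13] = max(1×81, 2×54, 3×36, …, 11×2, 12×1) = 108
f[14] = max(1×108, 2×81, 3×54, …, 12×2, 13×1) = 162
f[15] = max(1×162, 2×108, 3×81, …, 13×2, 14×1) = 243
f[16] = max(1×243, 2×162, 3×108, …, 14×2, 15×1) = 324
f[17] = max(1×324, 2×243, 3×162, …, 15×2, 16×1) = 486
One optimal split: 3 + 3 + 3 + 3 + 3 + 2; product 3×3×3×3×3×2 = 486.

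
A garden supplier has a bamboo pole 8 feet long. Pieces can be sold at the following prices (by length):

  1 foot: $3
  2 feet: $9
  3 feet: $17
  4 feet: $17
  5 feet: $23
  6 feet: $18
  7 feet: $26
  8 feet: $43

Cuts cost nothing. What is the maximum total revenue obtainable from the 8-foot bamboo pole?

43

Build R[k] bottom-up: R[k] = max over allowed piece i of (p[i] + R[k−i]).
R[1] = 3
R[2] = max(3+3, 9+0) = 9
R[3] = max(3+9, 9+3, 17+0) = 17
R[4] = max(3+17, 9+9, 17+3, 17+0) = 20
R[5] = max(3+20, 9+17, 17+9, 17+3, 23+0) = 26
R[6] = max(3+26, 9+20, 17+17, 17+9, 23+3, 18+0) = 34
R[7] = max(3+34, 9+26, 17+20, …, 18+3, 26+0) = 37
R[8] = max(3+37, 9+34, 17+26, …, 26+3, 43+0) = 43
One optimal cutting: 3 + 3 + 2 → $17 + $17 + $9 = $43.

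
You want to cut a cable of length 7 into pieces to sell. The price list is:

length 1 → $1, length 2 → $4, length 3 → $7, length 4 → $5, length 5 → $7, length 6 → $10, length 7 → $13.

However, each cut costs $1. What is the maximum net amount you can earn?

Let v[k] be the best obtainable value from length k. For each k, try every first piece i and keep the best of price[i] + v[k−i] minus the 1 cut fee when i<k.
v[1] = 1
v[2] = 4
v[3] = 7
v[4] = 7  (first piece 1, then v[3]=7)
v[5] = 10  (first piece 2, then v[3]=7)
v[6] = 13  (first piece 3, then v[3]=7)
v[7] = 13  (first piece 1, then v[6]=13)
One optimal plan: pieces 3 + 3 + 1 (2 cuts) → $15 − $2 = $13.

13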